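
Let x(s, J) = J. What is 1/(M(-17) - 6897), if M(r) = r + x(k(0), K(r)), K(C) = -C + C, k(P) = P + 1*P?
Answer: -1/6914 ≈ -0.00014463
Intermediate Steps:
k(P) = 2*P (k(P) = P + P = 2*P)
K(C) = 0
M(r) = r (M(r) = r + 0 = r)
1/(M(-17) - 6897) = 1/(-17 - 6897) = 1/(-6914) = -1/6914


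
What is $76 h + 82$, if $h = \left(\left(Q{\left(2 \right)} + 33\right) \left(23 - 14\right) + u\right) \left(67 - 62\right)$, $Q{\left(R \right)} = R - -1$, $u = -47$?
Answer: $105342$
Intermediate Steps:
$Q{\left(R \right)} = 1 + R$ ($Q{\left(R \right)} = R + 1 = 1 + R$)
$h = 1385$ ($h = \left(\left(\left(1 + 2\right) + 33\right) \left(23 - 14\right) - 47\right) \left(67 - 62\right) = \left(\left(3 + 33\right) 9 - 47\right) 5 = \left(36 \cdot 9 - 47\right) 5 = \left(324 - 47\right) 5 = 277 \cdot 5 = 1385$)
$76 h + 82 = 76 \cdot 1385 + 82 = 105260 + 82 = 105342$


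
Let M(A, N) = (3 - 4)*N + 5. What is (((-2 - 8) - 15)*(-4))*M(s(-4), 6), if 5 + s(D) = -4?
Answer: -100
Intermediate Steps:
s(D) = -9 (s(D) = -5 - 4 = -9)
M(A, N) = 5 - N (M(A, N) = -N + 5 = 5 - N)
(((-2 - 8) - 15)*(-4))*M(s(-4), 6) = (((-2 - 8) - 15)*(-4))*(5 - 1*6) = ((-10 - 15)*(-4))*(5 - 6) = -25*(-4)*(-1) = 100*(-1) = -100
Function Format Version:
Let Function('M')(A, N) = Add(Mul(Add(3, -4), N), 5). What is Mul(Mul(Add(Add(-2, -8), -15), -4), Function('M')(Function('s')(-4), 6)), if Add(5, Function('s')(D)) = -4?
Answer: -100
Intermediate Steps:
Function('s')(D) = -9 (Function('s')(D) = Add(-5, -4) = -9)
Function('M')(A, N) = Add(5, Mul(-1, N)) (Function('M')(A, N) = Add(Mul(-1, N), 5) = Add(5, Mul(-1, N)))
Mul(Mul(Add(Add(-2, -8), -15), -4), Function('M')(Function('s')(-4), 6)) = Mul(Mul(Add(Add(-2, -8), -15), -4), Add(5, Mul(-1, 6))) = Mul(Mul(Add(-10, -15), -4), Add(5, -6)) = Mul(Mul(-25, -4), -1) = Mul(100, -1) = -100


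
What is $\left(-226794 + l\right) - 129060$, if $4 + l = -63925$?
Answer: $-419783$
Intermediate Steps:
$l = -63929$ ($l = -4 - 63925 = -63929$)
$\left(-226794 + l\right) - 129060 = \left(-226794 - 63929\right) - 129060 = -290723 - 129060 = -419783$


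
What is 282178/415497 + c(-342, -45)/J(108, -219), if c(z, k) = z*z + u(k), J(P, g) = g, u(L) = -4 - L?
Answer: -16184476501/30331281 ≈ -533.59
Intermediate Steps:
c(z, k) = -4 + z**2 - k (c(z, k) = z*z + (-4 - k) = z**2 + (-4 - k) = -4 + z**2 - k)
282178/415497 + c(-342, -45)/J(108, -219) = 282178/415497 + (-4 + (-342)**2 - 1*(-45))/(-219) = 282178*(1/415497) + (-4 + 116964 + 45)*(-1/219) = 282178/415497 + 117005*(-1/219) = 282178/415497 - 117005/219 = -16184476501/30331281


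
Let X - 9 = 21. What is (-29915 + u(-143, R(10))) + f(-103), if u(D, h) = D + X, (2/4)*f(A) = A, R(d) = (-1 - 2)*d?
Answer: -30234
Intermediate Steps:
R(d) = -3*d
f(A) = 2*A
X = 30 (X = 9 + 21 = 30)
u(D, h) = 30 + D (u(D, h) = D + 30 = 30 + D)
(-29915 + u(-143, R(10))) + f(-103) = (-29915 + (30 - 143)) + 2*(-103) = (-29915 - 113) - 206 = -30028 - 206 = -30234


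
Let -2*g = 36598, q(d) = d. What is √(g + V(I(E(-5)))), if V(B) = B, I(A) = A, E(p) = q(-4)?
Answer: I*√18303 ≈ 135.29*I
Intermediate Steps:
E(p) = -4
g = -18299 (g = -½*36598 = -18299)
√(g + V(I(E(-5)))) = √(-18299 - 4) = √(-18303) = I*√18303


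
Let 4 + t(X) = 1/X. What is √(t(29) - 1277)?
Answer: 2*I*√269323/29 ≈ 35.791*I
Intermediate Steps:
t(X) = -4 + 1/X
√(t(29) - 1277) = √((-4 + 1/29) - 1277) = √(-115/29 - 1277) = √(-37148/29) = 2*I*√269323/29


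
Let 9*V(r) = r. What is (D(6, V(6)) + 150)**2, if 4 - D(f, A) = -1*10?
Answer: 26896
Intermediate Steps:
V(r) = r/9
D(f, A) = 14 (D(f, A) = 4 - (-1)*10 = 4 - 1*(-10) = 4 + 10 = 14)
(D(6, V(6)) + 150)**2 = (14 + 150)**2 = 164**2 = 26896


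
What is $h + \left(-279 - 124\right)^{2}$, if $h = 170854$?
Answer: $333263$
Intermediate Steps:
$h + \left(-279 - 124\right)^{2} = 170854 + \left(-279 - 124\right)^{2} = 170854 + \left(-403\right)^{2} = 170854 + 162409 = 333263$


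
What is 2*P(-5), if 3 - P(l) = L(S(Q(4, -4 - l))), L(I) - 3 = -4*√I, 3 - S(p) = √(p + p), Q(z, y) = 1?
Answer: 8*√(3 - √2) ≈ 10.074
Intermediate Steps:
S(p) = 3 - √2*√p (S(p) = 3 - √(p + p) = 3 - √(2*p) = 3 - √2*√p)
L(I) = 3 - 4*√I
P(l) = 4*√(3 - √2) (P(l) = 3 - (3 - 4*√(3 - √2*√1)) = 3 - (3 - 4*√(3 - 1*√2*1)) = 3 - (3 - 4*√(3 - √2)) = 3 + (-3 + 4*√(3 - √2)) = 4*√(3 - √2))
2*P(-5) = 2*(4*√(3 - √2)) = 8*√(3 - √2)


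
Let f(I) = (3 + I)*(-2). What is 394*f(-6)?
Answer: 2364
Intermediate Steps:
f(I) = -6 - 2*I
394*f(-6) = 394*(-6 - 2*(-6)) = 394*(-6 + 12) = 394*6 = 2364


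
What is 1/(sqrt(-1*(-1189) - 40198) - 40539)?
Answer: -13513/547816510 - I*sqrt(39009)/1643449530 ≈ -2.4667e-5 - 1.2018e-7*I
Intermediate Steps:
1/(sqrt(-1*(-1189) - 40198) - 40539) = 1/(sqrt(1189 - 40198) - 40539) = 1/(sqrt(-39009) - 40539) = 1/(I*sqrt(39009) - 40539) = 1/(-40539 + I*sqrt(39009))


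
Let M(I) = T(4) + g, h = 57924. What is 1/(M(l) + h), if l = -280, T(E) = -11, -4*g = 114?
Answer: 2/115769 ≈ 1.7276e-5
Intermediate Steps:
g = -57/2 (g = -¼*114 = -57/2 ≈ -28.500)
M(I) = -79/2 (M(I) = -11 - 57/2 = -79/2)
1/(M(l) + h) = 1/(-79/2 + 57924) = 1/(115769/2) = 2/115769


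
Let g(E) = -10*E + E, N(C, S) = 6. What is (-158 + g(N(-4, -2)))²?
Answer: 44944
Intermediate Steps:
g(E) = -9*E
(-158 + g(N(-4, -2)))² = (-158 - 9*6)² = (-158 - 54)² = (-212)² = 44944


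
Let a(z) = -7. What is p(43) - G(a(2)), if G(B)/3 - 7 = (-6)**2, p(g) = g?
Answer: -86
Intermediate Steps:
G(B) = 129 (G(B) = 21 + 3*(-6)**2 = 21 + 3*36 = 21 + 108 = 129)
p(43) - G(a(2)) = 43 - 1*129 = 43 - 129 = -86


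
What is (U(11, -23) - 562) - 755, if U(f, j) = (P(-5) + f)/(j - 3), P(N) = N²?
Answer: -17139/13 ≈ -1318.4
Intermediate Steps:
U(f, j) = (25 + f)/(-3 + j) (U(f, j) = ((-5)² + f)/(j - 3) = (25 + f)/(-3 + j))
(U(11, -23) - 562) - 755 = ((25 + 11)/(-3 - 23) - 562) - 755 = (36/(-26) - 562) - 755 = (-1/26*36 - 562) - 755 = (-18/13 - 562) - 755 = -7324/13 - 755 = -17139/13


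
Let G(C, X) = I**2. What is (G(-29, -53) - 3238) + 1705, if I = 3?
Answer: -1524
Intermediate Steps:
G(C, X) = 9 (G(C, X) = 3**2 = 9)
(G(-29, -53) - 3238) + 1705 = (9 - 3238) + 1705 = -3229 + 1705 = -1524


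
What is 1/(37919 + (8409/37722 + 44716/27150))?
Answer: 170692050/6472791024167 ≈ 2.6371e-5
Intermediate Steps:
1/(37919 + (8409/37722 + 44716/27150)) = 1/(37919 + (8409*(1/37722) + 44716*(1/27150))) = 1/(37919 + (2803/12574 + 22358/13575)) = 1/(37919 + 319180217/170692050) = 1/(6472791024167/170692050) = 170692050/6472791024167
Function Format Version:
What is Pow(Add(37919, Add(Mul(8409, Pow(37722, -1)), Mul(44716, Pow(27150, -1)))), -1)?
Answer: Rational(170692050, 6472791024167) ≈ 2.6371e-5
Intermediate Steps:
Pow(Add(37919, Add(Mul(8409, Pow(37722, -1)), Mul(44716, Pow(27150, -1)))), -1) = Pow(Add(37919, Add(Mul(8409, Rational(1, 37722)), Mul(44716, Rational(1, 27150)))), -1) = Pow(Add(37919, Add(Rational(2803, 12574), Rational(22358, 13575))), -1) = Pow(Add(37919, Rational(319180217, 170692050)), -1) = Pow(Rational(6472791024167, 170692050), -1) = Rational(170692050, 6472791024167)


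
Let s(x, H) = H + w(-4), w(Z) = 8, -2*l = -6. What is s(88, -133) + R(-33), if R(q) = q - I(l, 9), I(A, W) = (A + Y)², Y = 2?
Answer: -183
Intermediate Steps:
l = 3 (l = -½*(-6) = 3)
s(x, H) = 8 + H (s(x, H) = H + 8 = 8 + H)
I(A, W) = (2 + A)² (I(A, W) = (A + 2)² = (2 + A)²)
R(q) = -25 + q (R(q) = q - (2 + 3)² = q - 1*5² = q - 1*25 = q - 25 = -25 + q)
s(88, -133) + R(-33) = (8 - 133) + (-25 - 33) = -125 - 58 = -183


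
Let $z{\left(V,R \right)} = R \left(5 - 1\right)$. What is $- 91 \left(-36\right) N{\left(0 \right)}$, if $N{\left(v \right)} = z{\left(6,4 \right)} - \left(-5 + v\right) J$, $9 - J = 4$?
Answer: $134316$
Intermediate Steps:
$J = 5$ ($J = 9 - 4 = 5$)
$z{\left(V,R \right)} = 4 R$ ($z{\left(V,R \right)} = R 4 = 4 R$)
$N{\left(v \right)} = 41 - 5 v$ ($N{\left(v \right)} = 4 \cdot 4 - \left(-5 + v\right) 5 = 16 - \left(-25 + 5 v\right) = 41 - 5 v$)
$- 91 \left(-36\right) N{\left(0 \right)} = - 91 \left(-36\right) \left(41 - 0\right) = - \left(-3276\right) \left(41 + 0\right) = - \left(-3276\right) 41 = \left(-1\right) \left(-134316\right) = 134316$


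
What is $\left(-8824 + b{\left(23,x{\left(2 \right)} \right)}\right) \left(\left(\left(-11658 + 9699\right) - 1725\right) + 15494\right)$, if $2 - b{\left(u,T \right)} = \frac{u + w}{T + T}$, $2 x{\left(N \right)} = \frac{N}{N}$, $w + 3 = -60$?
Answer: $-103715420$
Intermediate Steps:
$w = -63$ ($w = -3 - 60 = -63$)
$x{\left(N \right)} = \frac{1}{2}$ ($x{\left(N \right)} = \frac{N \frac{1}{N}}{2} = \frac{1}{2} \cdot 1 = \frac{1}{2}$)
$b{\left(u,T \right)} = 2 - \frac{-63 + u}{2 T}$ ($b{\left(u,T \right)} = 2 - \frac{u - 63}{T + T} = 2 - \frac{-63 + u}{2 T}$)
$\left(-8824 + b{\left(23,x{\left(2 \right)} \right)}\right) \left(\left(\left(-11658 + 9699\right) - 1725\right) + 15494\right) = \left(-8824 + \frac{\frac{1}{\frac{1}{2}} \left(63 - 23 + 4 \cdot \frac{1}{2}\right)}{2}\right) \left(\left(\left(-11658 + 9699\right) - 1725\right) + 15494\right) = \left(-8824 + \frac{1}{2} \cdot 2 \left(63 - 23 + 2\right)\right) \left(\left(-1959 - 1725\right) + 15494\right) = \left(-8824 + \frac{1}{2} \cdot 2 \cdot 42\right) \left(-3684 + 15494\right) = \left(-8824 + 42\right) 11810 = \left(-8782\right) 11810 = -103715420$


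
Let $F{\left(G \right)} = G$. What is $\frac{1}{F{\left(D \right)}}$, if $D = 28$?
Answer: $\frac{1}{28} \approx 0.035714$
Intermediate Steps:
$\frac{1}{F{\left(D \right)}} = \frac{1}{28}$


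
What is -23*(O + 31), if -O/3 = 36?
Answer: 1771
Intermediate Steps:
O = -108 (O = -3*36 = -108)
-23*(O + 31) = -23*(-108 + 31) = -23*(-77) = 1771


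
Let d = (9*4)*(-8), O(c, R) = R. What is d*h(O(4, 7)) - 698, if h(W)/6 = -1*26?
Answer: 44230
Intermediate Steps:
h(W) = -156 (h(W) = 6*(-1*26) = 6*(-26) = -156)
d = -288 (d = 36*(-8) = -288)
d*h(O(4, 7)) - 698 = -288*(-156) - 698 = 44928 - 698 = 44230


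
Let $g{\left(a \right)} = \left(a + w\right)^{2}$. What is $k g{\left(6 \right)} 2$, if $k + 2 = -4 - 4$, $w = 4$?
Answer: $-2000$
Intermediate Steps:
$k = -10$ ($k = -2 - 8 = -10$)
$g{\left(a \right)} = \left(4 + a\right)^{2}$ ($g{\left(a \right)} = \left(a + 4\right)^{2} = \left(4 + a\right)^{2}$)
$k g{\left(6 \right)} 2 = - 10 \left(4 + 6\right)^{2} \cdot 2 = - 10 \cdot 10^{2} \cdot 2 = \left(-10\right) 100 \cdot 2 = \left(-1000\right) 2 = -2000$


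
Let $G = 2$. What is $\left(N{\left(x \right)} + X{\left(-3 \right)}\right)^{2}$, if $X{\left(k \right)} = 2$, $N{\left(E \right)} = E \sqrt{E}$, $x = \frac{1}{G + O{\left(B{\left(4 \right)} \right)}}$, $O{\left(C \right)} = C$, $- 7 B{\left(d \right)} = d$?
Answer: $\frac{4343}{1000} + \frac{7 \sqrt{70}}{25} \approx 6.6856$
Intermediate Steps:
$B{\left(d \right)} = - \frac{d}{7}$
$x = \frac{7}{10}$ ($x = \frac{1}{2 - \frac{4}{7}} = \frac{1}{\frac{10}{7}} = \frac{7}{10} \approx 0.7$)
$N{\left(E \right)} = E^{\frac{3}{2}}$
$\left(N{\left(x \right)} + X{\left(-3 \right)}\right)^{2} = \left(\left(\frac{7}{10}\right)^{\frac{3}{2}} + 2\right)^{2} = \left(\frac{7 \sqrt{70}}{100} + 2\right)^{2} = \left(2 + \frac{7 \sqrt{70}}{100}\right)^{2}$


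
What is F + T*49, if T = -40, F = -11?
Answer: -1971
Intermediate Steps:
F + T*49 = -11 - 40*49 = -11 - 1960 = -1971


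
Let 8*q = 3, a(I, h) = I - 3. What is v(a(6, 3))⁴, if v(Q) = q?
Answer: 81/4096 ≈ 0.019775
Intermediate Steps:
a(I, h) = -3 + I
q = 3/8 (q = (⅛)*3 = 3/8 ≈ 0.37500)
v(Q) = 3/8
v(a(6, 3))⁴ = (3/8)⁴ = 81/4096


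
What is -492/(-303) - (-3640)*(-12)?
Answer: -4411516/101 ≈ -43678.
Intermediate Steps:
-492/(-303) - (-3640)*(-12) = -492*(-1/303) - 260*168 = 164/101 - 43680 = -4411516/101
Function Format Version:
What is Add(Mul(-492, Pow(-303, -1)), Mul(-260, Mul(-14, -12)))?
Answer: Rational(-4411516, 101) ≈ -43678.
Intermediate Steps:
Add(Mul(-492, Pow(-303, -1)), Mul(-260, Mul(-14, -12))) = Add(Mul(-492, Rational(-1, 303)), Mul(-260, 168)) = Add(Rational(164, 101), -43680) = Rational(-4411516, 101)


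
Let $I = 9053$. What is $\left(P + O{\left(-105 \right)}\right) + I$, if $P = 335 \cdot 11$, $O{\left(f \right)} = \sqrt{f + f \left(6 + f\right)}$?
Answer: $12738 + 7 \sqrt{210} \approx 12839.0$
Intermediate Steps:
$P = 3685$
$\left(P + O{\left(-105 \right)}\right) + I = \left(3685 + \sqrt{- 105 \left(7 - 105\right)}\right) + 9053 = \left(3685 + \sqrt{\left(-105\right) \left(-98\right)}\right) + 9053 = \left(3685 + \sqrt{10290}\right) + 9053 = \left(3685 + 7 \sqrt{210}\right) + 9053 = 12738 + 7 \sqrt{210}$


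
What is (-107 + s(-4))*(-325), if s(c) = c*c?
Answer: 29575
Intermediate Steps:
s(c) = c²
(-107 + s(-4))*(-325) = (-107 + (-4)²)*(-325) = (-107 + 16)*(-325) = -91*(-325) = 29575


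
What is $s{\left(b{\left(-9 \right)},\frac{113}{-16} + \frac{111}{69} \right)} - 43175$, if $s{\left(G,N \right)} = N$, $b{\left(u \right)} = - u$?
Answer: $- \frac{15890407}{368} \approx -43180.0$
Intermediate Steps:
$s{\left(b{\left(-9 \right)},\frac{113}{-16} + \frac{111}{69} \right)} - 43175 = \left(\frac{113}{-16} + \frac{111}{69}\right) - 43175 = \left(113 \left(- \frac{1}{16}\right) + 111 \cdot \frac{1}{69}\right) - 43175 = \left(- \frac{113}{16} + \frac{37}{23}\right) - 43175 = - \frac{2007}{368} - 43175 = - \frac{15890407}{368}$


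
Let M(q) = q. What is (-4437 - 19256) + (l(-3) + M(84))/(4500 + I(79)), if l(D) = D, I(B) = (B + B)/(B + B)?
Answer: -106642112/4501 ≈ -23693.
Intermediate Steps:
I(B) = 1 (I(B) = (2*B)/((2*B)) = (2*B)*(1/(2*B)) = 1)
(-4437 - 19256) + (l(-3) + M(84))/(4500 + I(79)) = (-4437 - 19256) + (-3 + 84)/(4500 + 1) = -23693 + 81/4501 = -106642112/4501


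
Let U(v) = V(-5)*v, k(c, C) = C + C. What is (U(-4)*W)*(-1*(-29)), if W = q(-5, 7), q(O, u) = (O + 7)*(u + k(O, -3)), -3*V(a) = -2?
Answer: -464/3 ≈ -154.67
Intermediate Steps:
V(a) = ⅔ (V(a) = -⅓*(-2) = ⅔)
k(c, C) = 2*C
U(v) = 2*v/3
q(O, u) = (-6 + u)*(7 + O) (q(O, u) = (O + 7)*(u + 2*(-3)) = (7 + O)*(u - 6) = (7 + O)*(-6 + u) = (-6 + u)*(7 + O))
W = 2 (W = -42 - 6*(-5) + 7*7 - 5*7 = -42 + 30 + 49 - 35 = 2)
(U(-4)*W)*(-1*(-29)) = (((⅔)*(-4))*2)*(-1*(-29)) = -8/3*2*29 = -16/3*29 = -464/3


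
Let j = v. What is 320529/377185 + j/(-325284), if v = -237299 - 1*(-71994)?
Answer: 166613521661/122692245540 ≈ 1.3580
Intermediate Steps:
v = -165305 (v = -237299 + 71994 = -165305)
j = -165305
320529/377185 + j/(-325284) = 320529/377185 - 165305/(-325284) = 320529*(1/377185) - 165305*(-1/325284) = 320529/377185 + 165305/325284 = 166613521661/122692245540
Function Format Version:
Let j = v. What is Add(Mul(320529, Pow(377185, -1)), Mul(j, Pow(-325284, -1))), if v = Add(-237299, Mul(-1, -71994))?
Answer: Rational(166613521661, 122692245540) ≈ 1.3580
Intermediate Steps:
v = -165305 (v = Add(-237299, 71994) = -165305)
j = -165305
Add(Mul(320529, Pow(377185, -1)), Mul(j, Pow(-325284, -1))) = Add(Mul(320529, Pow(377185, -1)), Mul(-165305, Pow(-325284, -1))) = Add(Mul(320529, Rational(1, 377185)), Mul(-165305, Rational(-1, 325284))) = Add(Rational(320529, 377185), Rational(165305, 325284)) = Rational(166613521661, 122692245540)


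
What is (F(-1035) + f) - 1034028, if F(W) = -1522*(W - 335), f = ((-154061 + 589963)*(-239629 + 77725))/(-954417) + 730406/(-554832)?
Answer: 99293861276247647/88256848824 ≈ 1.1251e+6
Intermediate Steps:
f = 6526028395155359/88256848824 (f = (435902*(-161904))*(-1/954417) + 730406*(-1/554832) = -70574277408*(-1/954417) - 365203/277416 = 23524759136/318139 - 365203/277416 = 6526028395155359/88256848824 ≈ 73944.)
F(W) = 509870 - 1522*W (F(W) = -1522*(-335 + W) = 509870 - 1522*W)
(F(-1035) + f) - 1034028 = ((509870 - 1522*(-1035)) + 6526028395155359/88256848824) - 1034028 = ((509870 + 1575270) + 6526028395155359/88256848824) - 1034028 = (2085140 + 6526028395155359/88256848824) - 1034028 = 190553914152030719/88256848824 - 1034028 = 99293861276247647/88256848824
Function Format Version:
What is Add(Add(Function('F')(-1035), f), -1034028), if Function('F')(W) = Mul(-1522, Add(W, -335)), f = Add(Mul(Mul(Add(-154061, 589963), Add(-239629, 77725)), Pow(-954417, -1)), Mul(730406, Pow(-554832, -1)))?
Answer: Rational(99293861276247647, 88256848824) ≈ 1.1251e+6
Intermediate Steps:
f = Rational(6526028395155359, 88256848824) (f = Add(Mul(Mul(435902, -161904), Rational(-1, 954417)), Mul(730406, Rational(-1, 554832))) = Add(Mul(-70574277408, Rational(-1, 954417)), Rational(-365203, 277416)) = Add(Rational(23524759136, 318139), Rational(-365203, 277416)) = Rational(6526028395155359, 88256848824) ≈ 73944.)
Function('F')(W) = Add(509870, Mul(-1522, W)) (Function('F')(W) = Mul(-1522, Add(-335, W)) = Add(509870, Mul(-1522, W)))
Add(Add(Function('F')(-1035), f), -1034028) = Add(Add(Add(509870, Mul(-1522, -1035)), Rational(6526028395155359, 88256848824)), -1034028) = Add(Add(Add(509870, 1575270), Rational(6526028395155359, 88256848824)), -1034028) = Add(Add(2085140, Rational(6526028395155359, 88256848824)), -1034028) = Add(Rational(190553914152030719, 88256848824), -1034028) = Rational(99293861276247647, 88256848824)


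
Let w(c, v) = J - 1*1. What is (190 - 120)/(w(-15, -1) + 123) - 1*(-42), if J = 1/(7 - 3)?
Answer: 20818/489 ≈ 42.573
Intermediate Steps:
J = ¼ (J = 1/4 = ¼ ≈ 0.25000)
w(c, v) = -¾ (w(c, v) = ¼ - 1*1 = ¼ - 1 = -¾)
(190 - 120)/(w(-15, -1) + 123) - 1*(-42) = (190 - 120)/(-¾ + 123) - 1*(-42) = 70/(489/4) + 42 = 70*(4/489) + 42 = 280/489 + 42 = 20818/489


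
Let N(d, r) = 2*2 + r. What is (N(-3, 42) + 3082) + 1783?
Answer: 4911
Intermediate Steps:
N(d, r) = 4 + r
(N(-3, 42) + 3082) + 1783 = ((4 + 42) + 3082) + 1783 = (46 + 3082) + 1783 = 3128 + 1783 = 4911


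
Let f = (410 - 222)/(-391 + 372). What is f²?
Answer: 35344/361 ≈ 97.906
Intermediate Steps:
f = -188/19 (f = 188/(-19) = 188*(-1/19) = -188/19 ≈ -9.8947)
f² = (-188/19)² = 35344/361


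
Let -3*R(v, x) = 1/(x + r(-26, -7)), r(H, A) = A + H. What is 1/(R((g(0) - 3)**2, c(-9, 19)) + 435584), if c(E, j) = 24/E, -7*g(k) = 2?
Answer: 107/46607489 ≈ 2.2958e-6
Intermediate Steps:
g(k) = -2/7 (g(k) = -1/7*2 = -2/7)
R(v, x) = -1/(3*(-33 + x)) (R(v, x) = -1/(3*(x + (-7 - 26))) = -1/(3*(x - 33)) = -1/(3*(-33 + x)))
1/(R((g(0) - 3)**2, c(-9, 19)) + 435584) = 1/(-1/(-99 + 3*(24/(-9))) + 435584) = 1/(-1/(-99 + 3*(24*(-1/9))) + 435584) = 1/(-1/(-99 + 3*(-8/3)) + 435584) = 1/(-1/(-99 - 8) + 435584) = 1/(-1/(-107) + 435584) = 1/(-1*(-1/107) + 435584) = 1/(1/107 + 435584) = 1/(46607489/107) = 107/46607489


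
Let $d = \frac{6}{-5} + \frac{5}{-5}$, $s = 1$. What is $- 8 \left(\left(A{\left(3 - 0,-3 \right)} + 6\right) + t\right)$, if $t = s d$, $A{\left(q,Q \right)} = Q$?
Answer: $- \frac{32}{5} \approx -6.4$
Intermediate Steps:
$d = - \frac{11}{5}$ ($d = 6 \left(- \frac{1}{5}\right) + 5 \left(- \frac{1}{5}\right) = - \frac{6}{5} - 1 = - \frac{11}{5} \approx -2.2$)
$t = - \frac{11}{5}$ ($t = 1 \left(- \frac{11}{5}\right) = - \frac{11}{5} \approx -2.2$)
$- 8 \left(\left(A{\left(3 - 0,-3 \right)} + 6\right) + t\right) = - 8 \left(\left(-3 + 6\right) - \frac{11}{5}\right) = - 8 \left(3 - \frac{11}{5}\right) = \left(-8\right) \frac{4}{5} = - \frac{32}{5}$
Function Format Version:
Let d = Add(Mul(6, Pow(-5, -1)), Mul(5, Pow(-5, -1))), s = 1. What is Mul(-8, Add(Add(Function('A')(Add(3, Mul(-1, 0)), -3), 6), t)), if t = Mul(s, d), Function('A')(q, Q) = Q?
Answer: Rational(-32, 5) ≈ -6.4000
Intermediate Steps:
d = Rational(-11, 5) (d = Add(Mul(6, Rational(-1, 5)), Mul(5, Rational(-1, 5))) = Add(Rational(-6, 5), -1) = Rational(-11, 5) ≈ -2.2000)
t = Rational(-11, 5) (t = Mul(1, Rational(-11, 5)) = Rational(-11, 5) ≈ -2.2000)
Mul(-8, Add(Add(Function('A')(Add(3, Mul(-1, 0)), -3), 6), t)) = Mul(-8, Add(Add(-3, 6), Rational(-11, 5))) = Mul(-8, Add(3, Rational(-11, 5))) = Mul(-8, Rational(4, 5)) = Rational(-32, 5)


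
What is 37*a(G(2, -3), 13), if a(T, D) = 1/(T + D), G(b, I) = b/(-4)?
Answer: 74/25 ≈ 2.9600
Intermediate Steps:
G(b, I) = -b/4 (G(b, I) = b*(-1/4) = -b/4)
a(T, D) = 1/(D + T)
37*a(G(2, -3), 13) = 37/(13 - 1/4*2) = 37/(13 - 1/2) = 37/(25/2) = 37*(2/25) = 74/25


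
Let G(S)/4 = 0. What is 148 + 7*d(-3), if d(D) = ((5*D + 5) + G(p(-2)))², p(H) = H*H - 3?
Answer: 848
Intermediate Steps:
p(H) = -3 + H² (p(H) = H² - 3 = -3 + H²)
G(S) = 0 (G(S) = 4*0 = 0)
d(D) = (5 + 5*D)² (d(D) = ((5*D + 5) + 0)² = ((5 + 5*D) + 0)² = (5 + 5*D)²)
148 + 7*d(-3) = 148 + 7*(25*(1 - 3)²) = 148 + 7*(25*(-2)²) = 148 + 7*(25*4) = 148 + 7*100 = 148 + 700 = 848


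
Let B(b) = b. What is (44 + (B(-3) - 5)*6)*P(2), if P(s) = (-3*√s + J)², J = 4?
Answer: -136 + 96*√2 ≈ -0.23550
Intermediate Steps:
P(s) = (4 - 3*√s)² (P(s) = (-3*√s + 4)² = (4 - 3*√s)²)
(44 + (B(-3) - 5)*6)*P(2) = (44 + (-3 - 5)*6)*(-4 + 3*√2)² = (44 - 8*6)*(-4 + 3*√2)² = (44 - 48)*(-4 + 3*√2)² = -4*(-4 + 3*√2)²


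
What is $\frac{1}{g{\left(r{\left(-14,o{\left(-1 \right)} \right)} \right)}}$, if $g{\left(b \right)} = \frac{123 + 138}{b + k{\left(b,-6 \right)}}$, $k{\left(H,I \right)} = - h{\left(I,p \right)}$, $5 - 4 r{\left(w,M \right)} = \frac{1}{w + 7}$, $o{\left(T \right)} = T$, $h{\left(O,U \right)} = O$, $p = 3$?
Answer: $\frac{17}{609} \approx 0.027915$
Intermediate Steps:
$r{\left(w,M \right)} = \frac{5}{4} - \frac{1}{4 \left(7 + w\right)}$ ($r{\left(w,M \right)} = \frac{5}{4} - \frac{1}{4 \left(w + 7\right)} = \frac{5}{4} - \frac{1}{4 \left(7 + w\right)}$)
$k{\left(H,I \right)} = - I$
$g{\left(b \right)} = \frac{261}{6 + b}$ ($g{\left(b \right)} = \frac{123 + 138}{b - -6} = \frac{261}{b + 6} = \frac{261}{6 + b}$)
$\frac{1}{g{\left(r{\left(-14,o{\left(-1 \right)} \right)} \right)}} = \frac{1}{261 \frac{1}{6 + \frac{34 + 5 \left(-14\right)}{4 \left(7 - 14\right)}}} = \frac{1}{261 \frac{1}{6 + \frac{34 - 70}{4 \left(-7\right)}}} = \frac{1}{261 \frac{1}{6 + \frac{1}{4} \left(- \frac{1}{7}\right) \left(-36\right)}} = \frac{1}{261 \frac{1}{6 + \frac{9}{7}}} = \frac{1}{261 \frac{1}{\frac{51}{7}}} = \frac{1}{261 \cdot \frac{7}{51}} = \frac{1}{\frac{609}{17}} = \frac{17}{609}$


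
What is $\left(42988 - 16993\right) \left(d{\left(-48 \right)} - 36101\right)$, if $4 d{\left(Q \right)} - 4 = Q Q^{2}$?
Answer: $-1657129260$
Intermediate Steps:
$d{\left(Q \right)} = 1 + \frac{Q^{3}}{4}$ ($d{\left(Q \right)} = 1 + \frac{Q Q^{2}}{4} = 1 + \frac{Q^{3}}{4}$)
$\left(42988 - 16993\right) \left(d{\left(-48 \right)} - 36101\right) = \left(42988 - 16993\right) \left(\left(1 + \frac{\left(-48\right)^{3}}{4}\right) - 36101\right) = 25995 \left(\left(1 + \frac{1}{4} \left(-110592\right)\right) - 36101\right) = 25995 \left(\left(1 - 27648\right) - 36101\right) = 25995 \left(-27647 - 36101\right) = 25995 \left(-63748\right) = -1657129260$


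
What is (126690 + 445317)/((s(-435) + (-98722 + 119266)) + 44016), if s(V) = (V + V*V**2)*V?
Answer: 190669/11935451470 ≈ 1.5975e-5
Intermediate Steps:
s(V) = V*(V + V**3) (s(V) = (V + V**3)*V = V*(V + V**3))
(126690 + 445317)/((s(-435) + (-98722 + 119266)) + 44016) = (126690 + 445317)/((((-435)**2 + (-435)**4) + (-98722 + 119266)) + 44016) = 572007/(((189225 + 35806100625) + 20544) + 44016) = 572007/((35806289850 + 20544) + 44016) = 572007/(35806310394 + 44016) = 572007/35806354410 = 572007*(1/35806354410) = 190669/11935451470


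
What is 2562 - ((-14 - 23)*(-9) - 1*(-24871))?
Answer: -22642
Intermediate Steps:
2562 - ((-14 - 23)*(-9) - 1*(-24871)) = 2562 - (-37*(-9) + 24871) = 2562 - (333 + 24871) = 2562 - 1*25204 = 2562 - 25204 = -22642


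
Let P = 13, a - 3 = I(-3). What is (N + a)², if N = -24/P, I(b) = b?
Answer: 576/169 ≈ 3.4083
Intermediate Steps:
a = 0 (a = 3 - 3 = 0)
N = -24/13 ≈ -1.8462
(N + a)² = (-24/13 + 0)² = (-24/13)² = 576/169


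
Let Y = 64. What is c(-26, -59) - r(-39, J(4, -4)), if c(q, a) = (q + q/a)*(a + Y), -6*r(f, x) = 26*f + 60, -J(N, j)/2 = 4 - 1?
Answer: -16921/59 ≈ -286.80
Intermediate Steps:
J(N, j) = -6 (J(N, j) = -2*(4 - 1) = -2*3 = -6)
r(f, x) = -10 - 13*f/3 (r(f, x) = -(26*f + 60)/6 = -(60 + 26*f)/6 = -10 - 13*f/3)
c(q, a) = (64 + a)*(q + q/a) (c(q, a) = (q + q/a)*(a + 64) = (q + q/a)*(64 + a) = (64 + a)*(q + q/a))
c(-26, -59) - r(-39, J(4, -4)) = -26*(64 - 59*(65 - 59))/(-59) - (-10 - 13/3*(-39)) = -26*(-1/59)*(64 - 59*6) - (-10 + 169) = -26*(-1/59)*(64 - 354) - 1*159 = -26*(-1/59)*(-290) - 159 = -7540/59 - 159 = -16921/59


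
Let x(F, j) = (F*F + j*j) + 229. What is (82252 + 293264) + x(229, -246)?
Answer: 488702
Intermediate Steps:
x(F, j) = 229 + F² + j² (x(F, j) = (F² + j²) + 229 = 229 + F² + j²)
(82252 + 293264) + x(229, -246) = (82252 + 293264) + (229 + 229² + (-246)²) = 375516 + (229 + 52441 + 60516) = 375516 + 113186 = 488702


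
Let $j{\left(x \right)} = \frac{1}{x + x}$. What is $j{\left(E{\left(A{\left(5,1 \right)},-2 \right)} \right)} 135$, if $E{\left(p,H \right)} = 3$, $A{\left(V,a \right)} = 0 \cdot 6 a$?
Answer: $\frac{45}{2} \approx 22.5$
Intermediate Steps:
$A{\left(V,a \right)} = 0$ ($A{\left(V,a \right)} = 0 a = 0$)
$j{\left(x \right)} = \frac{1}{2 x}$
$j{\left(E{\left(A{\left(5,1 \right)},-2 \right)} \right)} 135 = \frac{1}{2 \cdot 3} \cdot 135 = \frac{1}{2} \cdot \frac{1}{3} \cdot 135 = \frac{1}{6} \cdot 135 = \frac{45}{2}$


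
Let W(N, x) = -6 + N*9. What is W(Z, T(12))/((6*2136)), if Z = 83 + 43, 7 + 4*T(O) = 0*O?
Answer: 47/534 ≈ 0.088015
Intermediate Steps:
T(O) = -7/4 (T(O) = -7/4 + (0*O)/4 = -7/4 + (¼)*0 = -7/4 + 0 = -7/4)
Z = 126
W(N, x) = -6 + 9*N
W(Z, T(12))/((6*2136)) = (-6 + 9*126)/((6*2136)) = (-6 + 1134)/12816 = 1128*(1/12816) = 47/534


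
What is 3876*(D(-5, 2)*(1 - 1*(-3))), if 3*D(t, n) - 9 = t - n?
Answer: 10336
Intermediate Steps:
D(t, n) = 3 - n/3 + t/3 (D(t, n) = 3 + (t - n)/3 = 3 + (-n/3 + t/3) = 3 - n/3 + t/3)
3876*(D(-5, 2)*(1 - 1*(-3))) = 3876*((3 - ⅓*2 + (⅓)*(-5))*(1 - 1*(-3))) = 3876*((3 - ⅔ - 5/3)*(1 + 3)) = 3876*((⅔)*4) = 3876*(8/3) = 10336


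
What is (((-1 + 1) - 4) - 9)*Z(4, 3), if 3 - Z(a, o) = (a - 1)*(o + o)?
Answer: 195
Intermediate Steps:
Z(a, o) = 3 - 2*o*(-1 + a) (Z(a, o) = 3 - (a - 1)*(o + o) = 3 - (-1 + a)*2*o = 3 - 2*o*(-1 + a))
(((-1 + 1) - 4) - 9)*Z(4, 3) = (((-1 + 1) - 4) - 9)*(3 + 2*3 - 2*4*3) = ((0 - 4) - 9)*(3 + 6 - 24) = (-4 - 9)*(-15) = -13*(-15) = 195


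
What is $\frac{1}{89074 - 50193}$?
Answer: $\frac{1}{38881} \approx 2.5719 \cdot 10^{-5}$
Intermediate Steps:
$\frac{1}{89074 - 50193} = \frac{1}{38881}$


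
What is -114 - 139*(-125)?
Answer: 17261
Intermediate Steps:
-114 - 139*(-125) = -114 + 17375 = 17261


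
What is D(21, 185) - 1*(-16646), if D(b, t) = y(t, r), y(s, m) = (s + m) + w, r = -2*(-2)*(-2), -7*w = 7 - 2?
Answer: 117756/7 ≈ 16822.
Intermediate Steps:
w = -5/7 (w = -(7 - 2)/7 = -⅐*5 = -5/7 ≈ -0.71429)
r = -8 (r = 4*(-2) = -8)
y(s, m) = -5/7 + m + s (y(s, m) = (s + m) - 5/7 = (m + s) - 5/7 = -5/7 + m + s)
D(b, t) = -61/7 + t (D(b, t) = -5/7 - 8 + t = -61/7 + t)
D(21, 185) - 1*(-16646) = (-61/7 + 185) - 1*(-16646) = 1234/7 + 16646 = 117756/7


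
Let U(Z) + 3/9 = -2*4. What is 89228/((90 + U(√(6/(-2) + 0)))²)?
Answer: 803052/60025 ≈ 13.379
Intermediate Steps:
U(Z) = -25/3 (U(Z) = -⅓ - 2*4 = -⅓ - 8 = -25/3)
89228/((90 + U(√(6/(-2) + 0)))²) = 89228/((90 - 25/3)²) = 89228/((245/3)²) = 89228/(60025/9) = 89228*(9/60025) = 803052/60025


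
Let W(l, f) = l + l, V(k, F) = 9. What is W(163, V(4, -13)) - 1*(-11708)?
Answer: 12034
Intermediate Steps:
W(l, f) = 2*l
W(163, V(4, -13)) - 1*(-11708) = 2*163 - 1*(-11708) = 326 + 11708 = 12034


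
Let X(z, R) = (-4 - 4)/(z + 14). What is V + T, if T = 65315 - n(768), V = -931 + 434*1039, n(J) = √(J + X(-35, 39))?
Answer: 515310 - 2*√84714/21 ≈ 5.1528e+5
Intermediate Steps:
X(z, R) = -8/(14 + z)
n(J) = √(8/21 + J) (n(J) = √(J - 8/(14 - 35)) = √(J - 8/(-21)) = √(J - 8*(-1/21)) = √(J + 8/21) = √(8/21 + J))
V = 449995 (V = -931 + 450926 = 449995)
T = 65315 - 2*√84714/21 (T = 65315 - √(168 + 441*768)/21 = 65315 - √(168 + 338688)/21 = 65315 - √338856/21 = 65315 - 2*√84714/21 ≈ 65287.)
V + T = 449995 + (65315 - 2*√84714/21) = 515310 - 2*√84714/21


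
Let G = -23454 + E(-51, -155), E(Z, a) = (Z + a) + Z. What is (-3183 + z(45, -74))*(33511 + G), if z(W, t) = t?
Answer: -31918600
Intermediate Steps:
E(Z, a) = a + 2*Z
G = -23711 (G = -23454 + (-155 + 2*(-51)) = -23454 + (-155 - 102) = -23454 - 257 = -23711)
(-3183 + z(45, -74))*(33511 + G) = (-3183 - 74)*(33511 - 23711) = -3257*9800 = -31918600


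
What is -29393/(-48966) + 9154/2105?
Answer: 510107029/103073430 ≈ 4.9490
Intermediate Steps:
-29393/(-48966) + 9154/2105 = -29393*(-1/48966) + 9154*(1/2105) = 29393/48966 + 9154/2105 = 510107029/103073430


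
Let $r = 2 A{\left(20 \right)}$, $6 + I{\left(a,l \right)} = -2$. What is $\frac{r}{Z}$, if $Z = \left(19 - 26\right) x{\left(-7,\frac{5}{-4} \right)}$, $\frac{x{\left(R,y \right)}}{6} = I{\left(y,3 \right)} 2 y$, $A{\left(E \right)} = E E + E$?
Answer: $-1$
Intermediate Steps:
$I{\left(a,l \right)} = -8$ ($I{\left(a,l \right)} = -6 - 2 = -8$)
$A{\left(E \right)} = E + E^{2}$ ($A{\left(E \right)} = E^{2} + E = E + E^{2}$)
$x{\left(R,y \right)} = - 96 y$ ($x{\left(R,y \right)} = 6 \left(-8\right) 2 y = 6 \left(- 16 y\right) = - 96 y$)
$r = 840$ ($r = 2 \cdot 20 \left(1 + 20\right) = 2 \cdot 20 \cdot 21 = 2 \cdot 420 = 840$)
$Z = -840$ ($Z = \left(19 - 26\right) \left(- 96 \frac{5}{-4}\right) = - 7 \left(- 96 \cdot 5 \left(- \frac{1}{4}\right)\right) = - 7 \left(\left(-96\right) \left(- \frac{5}{4}\right)\right) = \left(-7\right) 120 = -840$)
$\frac{r}{Z} = \frac{840}{-840} = 840 \left(- \frac{1}{840}\right) = -1$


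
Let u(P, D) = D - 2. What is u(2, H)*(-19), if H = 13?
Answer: -209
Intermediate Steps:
u(P, D) = -2 + D
u(2, H)*(-19) = (-2 + 13)*(-19) = 11*(-19) = -209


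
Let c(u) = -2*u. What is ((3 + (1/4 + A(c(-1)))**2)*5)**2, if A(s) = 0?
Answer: 60025/256 ≈ 234.47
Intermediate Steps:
((3 + (1/4 + A(c(-1)))**2)*5)**2 = ((3 + (1/4 + 0)**2)*5)**2 = ((3 + (1/4)**2)*5)**2 = ((3 + 1/16)*5)**2 = ((49/16)*5)**2 = (245/16)**2 = 60025/256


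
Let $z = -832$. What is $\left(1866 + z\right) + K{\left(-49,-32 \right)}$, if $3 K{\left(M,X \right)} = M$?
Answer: $\frac{3053}{3} \approx 1017.7$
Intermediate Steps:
$K{\left(M,X \right)} = \frac{M}{3}$
$\left(1866 + z\right) + K{\left(-49,-32 \right)} = \left(1866 - 832\right) + \frac{1}{3} \left(-49\right) = 1034 - \frac{49}{3} = \frac{3053}{3}$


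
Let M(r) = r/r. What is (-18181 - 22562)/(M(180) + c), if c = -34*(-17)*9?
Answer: -40743/5203 ≈ -7.8307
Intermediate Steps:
c = 5202 (c = 578*9 = 5202)
M(r) = 1
(-18181 - 22562)/(M(180) + c) = (-18181 - 22562)/(1 + 5202) = -40743/5203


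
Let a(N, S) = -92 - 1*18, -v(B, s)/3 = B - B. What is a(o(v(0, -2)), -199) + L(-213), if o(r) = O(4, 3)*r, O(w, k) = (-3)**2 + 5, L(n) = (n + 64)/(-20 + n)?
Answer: -25481/233 ≈ -109.36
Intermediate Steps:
v(B, s) = 0 (v(B, s) = -3*(B - B) = -3*0 = 0)
L(n) = (64 + n)/(-20 + n)
O(w, k) = 14 (O(w, k) = 9 + 5 = 14)
o(r) = 14*r
a(N, S) = -110 (a(N, S) = -92 - 18 = -110)
a(o(v(0, -2)), -199) + L(-213) = -110 + (64 - 213)/(-20 - 213) = -110 - 149/(-233) = -110 - 1/233*(-149) = -110 + 149/233 = -25481/233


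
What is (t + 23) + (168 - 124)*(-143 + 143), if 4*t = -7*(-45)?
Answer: 407/4 ≈ 101.75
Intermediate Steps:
t = 315/4 (t = (-7*(-45))/4 = (¼)*315 = 315/4 ≈ 78.750)
(t + 23) + (168 - 124)*(-143 + 143) = (315/4 + 23) + (168 - 124)*(-143 + 143) = 407/4 + 44*0 = 407/4 + 0 = 407/4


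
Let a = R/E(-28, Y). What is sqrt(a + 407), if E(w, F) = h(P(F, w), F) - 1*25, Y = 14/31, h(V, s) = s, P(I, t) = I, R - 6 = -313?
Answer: 2*sqrt(60736171)/761 ≈ 20.482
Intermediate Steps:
R = -307 (R = 6 - 313 = -307)
Y = 14/31 (Y = 14*(1/31) = 14/31 ≈ 0.45161)
E(w, F) = -25 + F (E(w, F) = F - 1*25 = F - 25 = -25 + F)
a = 9517/761 (a = -307/(-25 + 14/31) = -307/(-761/31) = -307*(-31/761) = 9517/761 ≈ 12.506)
sqrt(a + 407) = sqrt(9517/761 + 407) = sqrt(319244/761) = 2*sqrt(60736171)/761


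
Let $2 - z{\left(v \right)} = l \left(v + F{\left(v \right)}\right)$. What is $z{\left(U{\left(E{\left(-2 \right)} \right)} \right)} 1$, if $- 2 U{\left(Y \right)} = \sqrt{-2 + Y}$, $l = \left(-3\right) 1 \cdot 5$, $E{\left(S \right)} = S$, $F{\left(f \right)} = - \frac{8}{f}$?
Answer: $2 - 135 i \approx 2.0 - 135.0 i$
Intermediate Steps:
$l = -15$ ($l = \left(-3\right) 5 = -15$)
$U{\left(Y \right)} = - \frac{\sqrt{-2 + Y}}{2}$
$z{\left(v \right)} = 2 - \frac{120}{v} + 15 v$ ($z{\left(v \right)} = 2 - - 15 \left(v - \frac{8}{v}\right) = 2 - \left(- 15 v + \frac{120}{v}\right) = 2 + \left(- \frac{120}{v} + 15 v\right) = 2 - \frac{120}{v} + 15 v$)
$z{\left(U{\left(E{\left(-2 \right)} \right)} \right)} 1 = \left(2 - \frac{120}{\left(- \frac{1}{2}\right) \sqrt{-2 - 2}} + 15 \left(- \frac{\sqrt{-2 - 2}}{2}\right)\right) 1 = \left(2 - \frac{120}{\left(- \frac{1}{2}\right) \sqrt{-4}} + 15 \left(- \frac{\sqrt{-4}}{2}\right)\right) 1 = \left(2 - \frac{120}{\left(- \frac{1}{2}\right) 2 i} + 15 \left(- \frac{2 i}{2}\right)\right) 1 = \left(2 - \frac{120}{\left(-1\right) i} + 15 \left(- i\right)\right) 1 = \left(2 - 120 i - 15 i\right) 1 = \left(2 - 135 i\right) 1 = 2 - 135 i$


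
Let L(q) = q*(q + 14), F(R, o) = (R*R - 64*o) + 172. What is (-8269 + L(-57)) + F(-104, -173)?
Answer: 16242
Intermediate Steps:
F(R, o) = 172 + R² - 64*o (F(R, o) = (R² - 64*o) + 172 = 172 + R² - 64*o)
L(q) = q*(14 + q)
(-8269 + L(-57)) + F(-104, -173) = (-8269 - 57*(14 - 57)) + (172 + (-104)² - 64*(-173)) = (-8269 - 57*(-43)) + (172 + 10816 + 11072) = (-8269 + 2451) + 22060 = -5818 + 22060 = 16242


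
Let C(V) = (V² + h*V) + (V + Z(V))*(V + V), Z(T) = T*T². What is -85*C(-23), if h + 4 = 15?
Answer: -47686360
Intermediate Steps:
Z(T) = T³
h = 11 (h = -4 + 15 = 11)
C(V) = V² + 11*V + 2*V*(V + V³) (C(V) = (V² + 11*V) + (V + V³)*(V + V) = (V² + 11*V) + (V + V³)*(2*V) = (V² + 11*V) + 2*V*(V + V³) = V² + 11*V + 2*V*(V + V³))
-85*C(-23) = -(-1955)*(11 + 2*(-23)³ + 3*(-23)) = -(-1955)*(11 + 2*(-12167) - 69) = -(-1955)*(11 - 24334 - 69) = -(-1955)*(-24392) = -85*561016 = -47686360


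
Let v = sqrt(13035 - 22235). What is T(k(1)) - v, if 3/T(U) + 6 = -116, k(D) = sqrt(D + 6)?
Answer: -3/122 - 20*I*sqrt(23) ≈ -0.02459 - 95.917*I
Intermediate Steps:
k(D) = sqrt(6 + D)
T(U) = -3/122 (T(U) = 3/(-6 - 116) = 3/(-122) = 3*(-1/122) = -3/122)
v = 20*I*sqrt(23) (v = sqrt(-9200) = 20*I*sqrt(23) ≈ 95.917*I)
T(k(1)) - v = -3/122 - 20*I*sqrt(23)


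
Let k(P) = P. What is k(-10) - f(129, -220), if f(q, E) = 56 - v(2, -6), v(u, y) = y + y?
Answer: -78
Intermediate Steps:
v(u, y) = 2*y
f(q, E) = 68 (f(q, E) = 56 - 2*(-6) = 56 - 1*(-12) = 56 + 12 = 68)
k(-10) - f(129, -220) = -10 - 1*68 = -10 - 68 = -78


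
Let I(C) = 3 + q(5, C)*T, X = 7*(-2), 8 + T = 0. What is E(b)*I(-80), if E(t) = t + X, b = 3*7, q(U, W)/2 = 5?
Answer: -539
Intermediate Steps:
T = -8 (T = -8 + 0 = -8)
q(U, W) = 10 (q(U, W) = 2*5 = 10)
X = -14
I(C) = -77 (I(C) = 3 + 10*(-8) = 3 - 80 = -77)
b = 21
E(t) = -14 + t (E(t) = t - 14 = -14 + t)
E(b)*I(-80) = (-14 + 21)*(-77) = 7*(-77) = -539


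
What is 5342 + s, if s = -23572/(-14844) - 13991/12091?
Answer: 239713274404/44869701 ≈ 5342.4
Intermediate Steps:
s = 19331662/44869701 (s = -23572*(-1/14844) - 13991*1/12091 = 5893/3711 - 13991/12091 = 19331662/44869701 ≈ 0.43084)
5342 + s = 5342 + 19331662/44869701 = 239713274404/44869701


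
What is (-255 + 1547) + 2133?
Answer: 3425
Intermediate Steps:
(-255 + 1547) + 2133 = 1292 + 2133 = 3425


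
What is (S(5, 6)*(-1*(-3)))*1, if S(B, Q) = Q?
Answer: 18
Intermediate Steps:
(S(5, 6)*(-1*(-3)))*1 = (6*(-1*(-3)))*1 = (6*3)*1 = 18*1 = 18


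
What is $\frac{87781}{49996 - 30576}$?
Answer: $\frac{87781}{19420} \approx 4.5201$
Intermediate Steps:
$\frac{87781}{49996 - 30576} = \frac{87781}{19420}$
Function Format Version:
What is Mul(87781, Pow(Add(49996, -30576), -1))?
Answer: Rational(87781, 19420) ≈ 4.5201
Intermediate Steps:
Mul(87781, Pow(Add(49996, -30576), -1)) = Mul(87781, Pow(19420, -1)) = Mul(87781, Rational(1, 19420)) = Rational(87781, 19420)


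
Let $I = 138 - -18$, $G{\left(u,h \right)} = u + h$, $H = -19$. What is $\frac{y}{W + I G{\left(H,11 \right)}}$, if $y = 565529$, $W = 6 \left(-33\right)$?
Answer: $- \frac{565529}{1446} \approx -391.1$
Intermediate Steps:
$G{\left(u,h \right)} = h + u$
$W = -198$
$I = 156$ ($I = 138 + 18 = 156$)
$\frac{y}{W + I G{\left(H,11 \right)}} = \frac{565529}{-198 + 156 \left(11 - 19\right)} = \frac{565529}{-198 + 156 \left(-8\right)} = \frac{565529}{-198 - 1248} = \frac{565529}{-1446} = 565529 \left(- \frac{1}{1446}\right) = - \frac{565529}{1446}$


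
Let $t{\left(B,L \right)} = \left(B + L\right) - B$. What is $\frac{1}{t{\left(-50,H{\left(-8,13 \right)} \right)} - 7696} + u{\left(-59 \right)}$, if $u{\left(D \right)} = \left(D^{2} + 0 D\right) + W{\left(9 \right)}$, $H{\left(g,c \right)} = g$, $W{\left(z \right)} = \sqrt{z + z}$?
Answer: $\frac{26817623}{7704} + 3 \sqrt{2} \approx 3485.2$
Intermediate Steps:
$W{\left(z \right)} = \sqrt{2} \sqrt{z}$ ($W{\left(z \right)} = \sqrt{2 z} = \sqrt{2} \sqrt{z}$)
$u{\left(D \right)} = D^{2} + 3 \sqrt{2}$ ($u{\left(D \right)} = \left(D^{2} + 0 D\right) + \sqrt{2} \sqrt{9} = \left(D^{2} + 0\right) + \sqrt{2} \cdot 3 = D^{2} + 3 \sqrt{2}$)
$t{\left(B,L \right)} = L$
$\frac{1}{t{\left(-50,H{\left(-8,13 \right)} \right)} - 7696} + u{\left(-59 \right)} = \frac{1}{-8 - 7696} + \left(\left(-59\right)^{2} + 3 \sqrt{2}\right) = \frac{1}{-7704} + \left(3481 + 3 \sqrt{2}\right) = - \frac{1}{7704} + \left(3481 + 3 \sqrt{2}\right) = \frac{26817623}{7704} + 3 \sqrt{2}$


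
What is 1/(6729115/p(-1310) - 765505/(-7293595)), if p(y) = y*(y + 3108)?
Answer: -687167511644/1891055374061 ≈ -0.36338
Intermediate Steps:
p(y) = y*(3108 + y)
1/(6729115/p(-1310) - 765505/(-7293595)) = 1/(6729115/((-1310*(3108 - 1310))) - 765505/(-7293595)) = 1/(6729115/((-1310*1798)) - 765505*(-1/7293595)) = 1/(6729115/(-2355380) + 153101/1458719) = 1/(6729115*(-1/2355380) + 153101/1458719) = 1/(-1345823/471076 + 153101/1458719) = 1/(-1891055374061/687167511644) = -687167511644/1891055374061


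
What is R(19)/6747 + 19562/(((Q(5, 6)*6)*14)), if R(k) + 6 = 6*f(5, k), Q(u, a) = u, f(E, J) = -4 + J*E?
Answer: 22035269/472290 ≈ 46.656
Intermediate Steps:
f(E, J) = -4 + E*J
R(k) = -30 + 30*k (R(k) = -6 + 6*(-4 + 5*k) = -6 + (-24 + 30*k) = -30 + 30*k)
R(19)/6747 + 19562/(((Q(5, 6)*6)*14)) = (-30 + 30*19)/6747 + 19562/(((5*6)*14)) = (-30 + 570)*(1/6747) + 19562/((30*14)) = 540*(1/6747) + 19562/420 = 180/2249 + 19562*(1/420) = 180/2249 + 9781/210 = 22035269/472290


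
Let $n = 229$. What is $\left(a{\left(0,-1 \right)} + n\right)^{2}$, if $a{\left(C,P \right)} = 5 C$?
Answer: $52441$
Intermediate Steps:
$\left(a{\left(0,-1 \right)} + n\right)^{2} = \left(5 \cdot 0 + 229\right)^{2} = \left(0 + 229\right)^{2} = 229^{2} = 52441$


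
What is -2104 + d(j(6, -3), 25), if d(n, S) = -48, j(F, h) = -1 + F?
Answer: -2152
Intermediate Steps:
-2104 + d(j(6, -3), 25) = -2104 - 48 = -2152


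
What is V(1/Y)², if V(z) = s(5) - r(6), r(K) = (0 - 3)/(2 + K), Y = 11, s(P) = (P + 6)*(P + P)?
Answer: 779689/64 ≈ 12183.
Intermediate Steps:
s(P) = 2*P*(6 + P) (s(P) = (6 + P)*(2*P) = 2*P*(6 + P))
r(K) = -3/(2 + K)
V(z) = 883/8 (V(z) = 2*5*(6 + 5) - (-3)/(2 + 6) = 2*5*11 - (-3)/8 = 110 - (-3)/8 = 110 - 1*(-3/8) = 110 + 3/8 = 883/8)
V(1/Y)² = (883/8)² = 779689/64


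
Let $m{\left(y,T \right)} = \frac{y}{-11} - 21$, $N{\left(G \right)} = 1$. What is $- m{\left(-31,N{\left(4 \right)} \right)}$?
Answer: $\frac{200}{11} \approx 18.182$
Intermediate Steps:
$m{\left(y,T \right)} = -21 - \frac{y}{11}$ ($m{\left(y,T \right)} = - \frac{y}{11} - 21 = -21 - \frac{y}{11}$)
$- m{\left(-31,N{\left(4 \right)} \right)} = - (-21 - - \frac{31}{11}) = - (-21 + \frac{31}{11}) = \left(-1\right) \left(- \frac{200}{11}\right) = \frac{200}{11}$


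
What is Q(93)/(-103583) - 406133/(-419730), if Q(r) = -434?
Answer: 42250637359/43476892590 ≈ 0.97180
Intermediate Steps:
Q(93)/(-103583) - 406133/(-419730) = -434/(-103583) - 406133/(-419730) = -434*(-1/103583) - 406133*(-1/419730) = 434/103583 + 406133/419730 = 42250637359/43476892590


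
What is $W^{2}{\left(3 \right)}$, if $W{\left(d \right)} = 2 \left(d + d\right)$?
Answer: $144$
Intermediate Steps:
$W{\left(d \right)} = 4 d$ ($W{\left(d \right)} = 2 \cdot 2 d = 4 d$)
$W^{2}{\left(3 \right)} = \left(4 \cdot 3\right)^{2} = 12^{2} = 144$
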